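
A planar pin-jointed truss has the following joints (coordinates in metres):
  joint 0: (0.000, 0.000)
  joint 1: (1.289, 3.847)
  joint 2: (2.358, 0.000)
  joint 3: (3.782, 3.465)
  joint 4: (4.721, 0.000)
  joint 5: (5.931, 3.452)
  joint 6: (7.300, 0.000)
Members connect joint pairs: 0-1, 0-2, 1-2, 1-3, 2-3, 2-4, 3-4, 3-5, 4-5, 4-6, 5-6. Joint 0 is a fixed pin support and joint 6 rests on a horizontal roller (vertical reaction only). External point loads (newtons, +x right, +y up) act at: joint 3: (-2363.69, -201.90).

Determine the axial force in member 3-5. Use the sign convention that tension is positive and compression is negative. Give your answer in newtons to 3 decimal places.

N=7 nodes, M=11 members, R=3 reactions → 2N=14, M+R=14
member 0 (0-1): L=4.0572, (cx,cy)=(0.3177,0.9482)
member 1 (0-2): L=2.3580, (cx,cy)=(1.0000,0.0000)
member 2 (1-2): L=3.9928, (cx,cy)=(0.2677,-0.9635)
member 3 (1-3): L=2.5221, (cx,cy)=(0.9885,-0.1515)
member 4 (2-3): L=3.7462, (cx,cy)=(0.3801,0.9249)
member 5 (2-4): L=2.3630, (cx,cy)=(1.0000,0.0000)
member 6 (3-4): L=3.5900, (cx,cy)=(0.2616,-0.9652)
member 7 (3-5): L=2.1490, (cx,cy)=(1.0000,-0.0060)
member 8 (4-5): L=3.6579, (cx,cy)=(0.3308,0.9437)
member 9 (4-6): L=2.5790, (cx,cy)=(1.0000,0.0000)
member 10 (5-6): L=3.7136, (cx,cy)=(0.3686,-0.9296)
solve A·x = −loads:
  F[0-1] = -1285.8641 N (compression)
  F[0-2] = -1955.1630 N (compression)
  F[1-2] = +1389.5772 N (tension)
  F[1-3] = -789.6748 N (compression)
  F[2-3] = -1447.5003 N (compression)
  F[2-4] = -1032.9036 N (compression)
  F[3-4] = +1049.2832 N (tension)
  F[3-5] = +758.4654 N (tension)
  F[4-5] = -1073.1686 N (compression)
  F[4-6] = -403.4594 N (compression)
  F[5-6] = +1094.4246 N (tension)
  Rx@0 = +2363.6900 N
  Ry@0 = +1219.2425 N
  Ry@6 = -1017.3425 N

758.465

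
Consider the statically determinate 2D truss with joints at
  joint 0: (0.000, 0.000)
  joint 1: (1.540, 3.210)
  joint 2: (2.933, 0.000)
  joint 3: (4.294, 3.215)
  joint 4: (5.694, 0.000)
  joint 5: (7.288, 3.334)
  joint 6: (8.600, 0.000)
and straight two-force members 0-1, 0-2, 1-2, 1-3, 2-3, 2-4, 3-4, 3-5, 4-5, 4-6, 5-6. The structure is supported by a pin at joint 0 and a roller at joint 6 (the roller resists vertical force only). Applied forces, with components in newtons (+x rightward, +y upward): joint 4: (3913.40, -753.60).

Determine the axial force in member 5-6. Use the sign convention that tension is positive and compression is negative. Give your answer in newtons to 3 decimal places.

N=7 nodes, M=11 members, R=3 reactions → 2N=14, M+R=14
member 0 (0-1): L=3.5603, (cx,cy)=(0.4325,0.9016)
member 1 (0-2): L=2.9330, (cx,cy)=(1.0000,0.0000)
member 2 (1-2): L=3.4992, (cx,cy)=(0.3981,-0.9173)
member 3 (1-3): L=2.7540, (cx,cy)=(1.0000,0.0018)
member 4 (2-3): L=3.4912, (cx,cy)=(0.3898,0.9209)
member 5 (2-4): L=2.7610, (cx,cy)=(1.0000,0.0000)
member 6 (3-4): L=3.5066, (cx,cy)=(0.3992,-0.9168)
member 7 (3-5): L=2.9964, (cx,cy)=(0.9992,0.0397)
member 8 (4-5): L=3.6955, (cx,cy)=(0.4313,0.9022)
member 9 (4-6): L=2.9060, (cx,cy)=(1.0000,0.0000)
member 10 (5-6): L=3.5829, (cx,cy)=(0.3662,-0.9305)
solve A·x = −loads:
  F[0-1] = -282.4353 N (compression)
  F[0-2] = +4035.5670 N (tension)
  F[1-2] = +277.1303 N (tension)
  F[1-3] = -232.4897 N (compression)
  F[2-3] = -276.0658 N (compression)
  F[2-4] = +4253.5098 N (tension)
  F[3-4] = +258.5243 N (tension)
  F[3-5] = -443.6750 N (compression)
  F[4-5] = +572.5781 N (tension)
  F[4-6] = +196.3488 N (tension)
  F[5-6] = -536.1970 N (compression)
  Rx@0 = -3913.4000 N
  Ry@0 = +254.6467 N
  Ry@6 = +498.9533 N

-536.197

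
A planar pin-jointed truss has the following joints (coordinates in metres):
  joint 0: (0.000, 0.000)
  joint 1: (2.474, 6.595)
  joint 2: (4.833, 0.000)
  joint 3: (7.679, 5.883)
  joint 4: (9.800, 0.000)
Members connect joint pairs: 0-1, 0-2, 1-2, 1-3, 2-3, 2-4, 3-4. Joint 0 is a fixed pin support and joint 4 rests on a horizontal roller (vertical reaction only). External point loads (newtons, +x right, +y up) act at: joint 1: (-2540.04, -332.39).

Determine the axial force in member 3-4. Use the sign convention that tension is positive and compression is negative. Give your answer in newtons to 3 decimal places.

N=5 nodes, M=7 members, R=3 reactions → 2N=10, M+R=10
member 0 (0-1): L=7.0438, (cx,cy)=(0.3512,0.9363)
member 1 (0-2): L=4.8330, (cx,cy)=(1.0000,0.0000)
member 2 (1-2): L=7.0042, (cx,cy)=(0.3368,-0.9416)
member 3 (1-3): L=5.2535, (cx,cy)=(0.9908,-0.1355)
member 4 (2-3): L=6.5352, (cx,cy)=(0.4355,0.9002)
member 5 (2-4): L=4.9670, (cx,cy)=(1.0000,0.0000)
member 6 (3-4): L=6.2537, (cx,cy)=(0.3392,-0.9407)
solve A·x = −loads:
  F[0-1] = -2091.0457 N (compression)
  F[0-2] = -1805.5971 N (compression)
  F[1-2] = +1539.2876 N (tension)
  F[1-3] = +1299.1556 N (tension)
  F[2-3] = -1610.0470 N (compression)
  F[2-4] = -586.0175 N (compression)
  F[3-4] = +1727.8440 N (tension)
  Rx@0 = +2540.0400 N
  Ry@0 = +1957.8217 N
  Ry@4 = -1625.4317 N

1727.844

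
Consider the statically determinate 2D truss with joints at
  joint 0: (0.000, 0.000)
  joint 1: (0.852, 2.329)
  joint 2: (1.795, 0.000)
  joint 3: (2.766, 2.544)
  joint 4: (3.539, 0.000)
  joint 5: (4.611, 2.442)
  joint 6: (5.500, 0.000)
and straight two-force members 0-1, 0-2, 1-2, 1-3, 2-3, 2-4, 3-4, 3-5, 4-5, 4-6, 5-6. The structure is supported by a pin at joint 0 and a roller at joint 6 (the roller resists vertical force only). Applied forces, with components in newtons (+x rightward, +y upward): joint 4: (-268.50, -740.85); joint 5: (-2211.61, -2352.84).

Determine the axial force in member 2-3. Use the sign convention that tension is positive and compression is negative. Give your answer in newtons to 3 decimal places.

-1596.691

N=7 nodes, M=11 members, R=3 reactions → 2N=14, M+R=14
member 0 (0-1): L=2.4799, (cx,cy)=(0.3436,0.9391)
member 1 (0-2): L=1.7950, (cx,cy)=(1.0000,0.0000)
member 2 (1-2): L=2.5127, (cx,cy)=(0.3753,-0.9269)
member 3 (1-3): L=1.9260, (cx,cy)=(0.9938,0.1116)
member 4 (2-3): L=2.7230, (cx,cy)=(0.3566,0.9343)
member 5 (2-4): L=1.7440, (cx,cy)=(1.0000,0.0000)
member 6 (3-4): L=2.6588, (cx,cy)=(0.2907,-0.9568)
member 7 (3-5): L=1.8478, (cx,cy)=(0.9985,-0.0552)
member 8 (4-5): L=2.6669, (cx,cy)=(0.4020,0.9157)
member 9 (4-6): L=1.9610, (cx,cy)=(1.0000,0.0000)
member 10 (5-6): L=2.5988, (cx,cy)=(0.3421,-0.9397)
solve A·x = −loads:
  F[0-1] = -1731.8177 N (compression)
  F[0-2] = -1885.1345 N (compression)
  F[1-2] = +1609.3639 N (tension)
  F[1-3] = -1206.5081 N (compression)
  F[2-3] = -1596.6912 N (compression)
  F[2-4] = -711.7770 N (compression)
  F[3-4] = +1832.7913 N (tension)
  F[3-5] = -2304.6899 N (compression)
  F[4-5] = -1106.0637 N (compression)
  F[4-6] = +534.1587 N (tension)
  F[5-6] = -1561.4889 N (compression)
  Rx@0 = +2480.1100 N
  Ry@0 = +1626.4060 N
  Ry@6 = +1467.2840 N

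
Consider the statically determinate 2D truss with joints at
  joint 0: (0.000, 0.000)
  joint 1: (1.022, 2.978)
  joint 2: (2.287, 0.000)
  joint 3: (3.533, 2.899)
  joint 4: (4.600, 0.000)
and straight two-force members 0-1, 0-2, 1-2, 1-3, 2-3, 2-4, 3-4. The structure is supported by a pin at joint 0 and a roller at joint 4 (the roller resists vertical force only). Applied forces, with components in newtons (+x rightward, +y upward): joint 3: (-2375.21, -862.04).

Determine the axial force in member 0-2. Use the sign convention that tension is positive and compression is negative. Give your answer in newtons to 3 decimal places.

-1792.878

N=5 nodes, M=7 members, R=3 reactions → 2N=10, M+R=10
member 0 (0-1): L=3.1485, (cx,cy)=(0.3246,0.9459)
member 1 (0-2): L=2.2870, (cx,cy)=(1.0000,0.0000)
member 2 (1-2): L=3.2355, (cx,cy)=(0.3910,-0.9204)
member 3 (1-3): L=2.5122, (cx,cy)=(0.9995,-0.0314)
member 4 (2-3): L=3.1554, (cx,cy)=(0.3949,0.9187)
member 5 (2-4): L=2.3130, (cx,cy)=(1.0000,0.0000)
member 6 (3-4): L=3.0891, (cx,cy)=(0.3454,-0.9385)
solve A·x = −loads:
  F[0-1] = -1793.9972 N (compression)
  F[0-2] = -1792.8778 N (compression)
  F[1-2] = +1888.7463 N (tension)
  F[1-3] = -1321.4297 N (compression)
  F[2-3] = -1892.1764 N (compression)
  F[2-4] = -307.2601 N (compression)
  F[3-4] = +889.5639 N (tension)
  Rx@0 = +2375.2100 N
  Ry@0 = +1696.8545 N
  Ry@4 = -834.8145 N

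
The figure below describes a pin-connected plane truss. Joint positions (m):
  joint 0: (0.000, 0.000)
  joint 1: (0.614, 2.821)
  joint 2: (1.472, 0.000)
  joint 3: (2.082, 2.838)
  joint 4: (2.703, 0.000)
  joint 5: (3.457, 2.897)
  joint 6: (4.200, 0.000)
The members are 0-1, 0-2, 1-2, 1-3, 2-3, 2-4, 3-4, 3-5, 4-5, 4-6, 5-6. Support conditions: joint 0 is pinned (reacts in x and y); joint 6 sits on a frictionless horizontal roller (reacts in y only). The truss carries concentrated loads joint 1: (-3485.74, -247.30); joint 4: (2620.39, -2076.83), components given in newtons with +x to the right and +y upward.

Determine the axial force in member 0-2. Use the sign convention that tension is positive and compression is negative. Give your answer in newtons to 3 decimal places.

N=7 nodes, M=11 members, R=3 reactions → 2N=14, M+R=14
member 0 (0-1): L=2.8870, (cx,cy)=(0.2127,0.9771)
member 1 (0-2): L=1.4720, (cx,cy)=(1.0000,0.0000)
member 2 (1-2): L=2.9486, (cx,cy)=(0.2910,-0.9567)
member 3 (1-3): L=1.4681, (cx,cy)=(0.9999,0.0116)
member 4 (2-3): L=2.9028, (cx,cy)=(0.2101,0.9777)
member 5 (2-4): L=1.2310, (cx,cy)=(1.0000,0.0000)
member 6 (3-4): L=2.9051, (cx,cy)=(0.2138,-0.9769)
member 7 (3-5): L=1.3763, (cx,cy)=(0.9991,0.0429)
member 8 (4-5): L=2.9935, (cx,cy)=(0.2519,0.9678)
member 9 (4-6): L=1.4970, (cx,cy)=(1.0000,0.0000)
member 10 (5-6): L=2.9908, (cx,cy)=(0.2484,-0.9686)
solve A·x = −loads:
  F[0-1] = -3369.7328 N (compression)
  F[0-2] = -148.6951 N (compression)
  F[1-2] = +3205.3127 N (tension)
  F[1-3] = +1836.5066 N (tension)
  F[2-3] = -3136.6478 N (compression)
  F[2-4] = +1443.1440 N (tension)
  F[3-4] = +3139.6290 N (tension)
  F[3-5] = +506.5894 N (tension)
  F[4-5] = -1023.2210 N (compression)
  F[4-6] = -248.3969 N (compression)
  F[5-6] = +999.8602 N (tension)
  Rx@0 = +865.3500 N
  Ry@0 = +3292.6440 N
  Ry@6 = -968.5140 N

-148.695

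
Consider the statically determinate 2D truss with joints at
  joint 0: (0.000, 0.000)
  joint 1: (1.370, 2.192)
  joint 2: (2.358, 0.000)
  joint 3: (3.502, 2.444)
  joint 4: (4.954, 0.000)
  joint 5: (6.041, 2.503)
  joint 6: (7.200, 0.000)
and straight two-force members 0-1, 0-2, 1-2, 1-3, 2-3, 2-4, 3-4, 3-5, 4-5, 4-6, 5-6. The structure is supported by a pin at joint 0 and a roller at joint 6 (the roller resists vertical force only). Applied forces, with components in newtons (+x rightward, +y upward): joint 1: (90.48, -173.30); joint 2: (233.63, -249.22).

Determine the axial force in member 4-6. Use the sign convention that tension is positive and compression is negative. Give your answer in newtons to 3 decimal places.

65.818

N=7 nodes, M=11 members, R=3 reactions → 2N=14, M+R=14
member 0 (0-1): L=2.5849, (cx,cy)=(0.5300,0.8480)
member 1 (0-2): L=2.3580, (cx,cy)=(1.0000,0.0000)
member 2 (1-2): L=2.4044, (cx,cy)=(0.4109,-0.9117)
member 3 (1-3): L=2.1468, (cx,cy)=(0.9931,0.1174)
member 4 (2-3): L=2.6985, (cx,cy)=(0.4239,0.9057)
member 5 (2-4): L=2.5960, (cx,cy)=(1.0000,0.0000)
member 6 (3-4): L=2.8428, (cx,cy)=(0.5108,-0.8597)
member 7 (3-5): L=2.5397, (cx,cy)=(0.9997,0.0232)
member 8 (4-5): L=2.7288, (cx,cy)=(0.3983,0.9172)
member 9 (4-6): L=2.2460, (cx,cy)=(1.0000,0.0000)
member 10 (5-6): L=2.7583, (cx,cy)=(0.4202,-0.9074)
solve A·x = −loads:
  F[0-1] = -330.6365 N (compression)
  F[0-2] = +499.3470 N (tension)
  F[1-2] = +78.8048 N (tension)
  F[1-3] = -300.1745 N (compression)
  F[2-3] = +195.8460 N (tension)
  F[2-4] = +215.0723 N (tension)
  F[3-4] = -168.8165 N (compression)
  F[3-5] = -128.8813 N (compression)
  F[4-5] = +158.2302 N (tension)
  F[4-6] = +65.8175 N (tension)
  F[5-6] = -156.6396 N (compression)
  Rx@0 = -324.1100 N
  Ry@0 = +280.3792 N
  Ry@6 = +142.1408 N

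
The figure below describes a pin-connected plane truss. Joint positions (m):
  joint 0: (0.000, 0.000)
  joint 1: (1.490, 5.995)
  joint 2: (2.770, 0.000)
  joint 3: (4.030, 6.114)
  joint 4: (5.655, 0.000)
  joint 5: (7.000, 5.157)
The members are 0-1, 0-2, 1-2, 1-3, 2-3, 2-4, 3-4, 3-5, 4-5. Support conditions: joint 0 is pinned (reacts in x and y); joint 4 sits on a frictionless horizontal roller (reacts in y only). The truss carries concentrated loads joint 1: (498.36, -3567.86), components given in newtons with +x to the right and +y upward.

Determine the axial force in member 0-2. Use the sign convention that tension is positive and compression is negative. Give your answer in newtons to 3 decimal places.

N=6 nodes, M=9 members, R=3 reactions → 2N=12, M+R=12
member 0 (0-1): L=6.1774, (cx,cy)=(0.2412,0.9705)
member 1 (0-2): L=2.7700, (cx,cy)=(1.0000,0.0000)
member 2 (1-2): L=6.1301, (cx,cy)=(0.2088,-0.9780)
member 3 (1-3): L=2.5428, (cx,cy)=(0.9989,0.0468)
member 4 (2-3): L=6.2425, (cx,cy)=(0.2018,0.9794)
member 5 (2-4): L=2.8850, (cx,cy)=(1.0000,0.0000)
member 6 (3-4): L=6.3263, (cx,cy)=(0.2569,-0.9664)
member 7 (3-5): L=3.1204, (cx,cy)=(0.9518,-0.3067)
member 8 (4-5): L=5.3295, (cx,cy)=(0.2524,0.9676)
solve A·x = −loads:
  F[0-1] = -2163.3368 N (compression)
  F[0-2] = +1020.1617 N (tension)
  F[1-2] = -1535.0104 N (compression)
  F[1-3] = -700.4115 N (compression)
  F[2-3] = +1532.7212 N (tension)
  F[2-4] = +390.2754 N (tension)
  F[3-4] = -1519.3755 N (compression)
  F[3-5] = -0.0000 N (tension)
  F[4-5] = +0.0000 N (tension)
  Rx@0 = -498.3600 N
  Ry@0 = +2099.4640 N
  Ry@4 = +1468.3960 N

1020.162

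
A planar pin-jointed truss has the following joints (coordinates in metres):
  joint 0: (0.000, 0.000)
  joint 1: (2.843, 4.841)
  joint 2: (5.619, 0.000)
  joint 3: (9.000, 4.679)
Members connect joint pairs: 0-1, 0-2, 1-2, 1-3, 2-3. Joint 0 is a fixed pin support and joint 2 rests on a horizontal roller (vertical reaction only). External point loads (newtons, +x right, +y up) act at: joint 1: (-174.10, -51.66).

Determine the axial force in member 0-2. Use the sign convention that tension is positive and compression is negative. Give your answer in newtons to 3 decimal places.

-71.024

N=4 nodes, M=5 members, R=3 reactions → 2N=8, M+R=8
member 0 (0-1): L=5.6141, (cx,cy)=(0.5064,0.8623)
member 1 (0-2): L=5.6190, (cx,cy)=(1.0000,0.0000)
member 2 (1-2): L=5.5805, (cx,cy)=(0.4975,-0.8675)
member 3 (1-3): L=6.1591, (cx,cy)=(0.9997,-0.0263)
member 4 (2-3): L=5.7727, (cx,cy)=(0.5857,0.8105)
solve A·x = −loads:
  F[0-1] = -203.5454 N (compression)
  F[0-2] = -71.0236 N (compression)
  F[1-2] = +142.7751 N (tension)
  F[1-3] = +0.0000 N (tension)
  F[2-3] = -0.0000 N (compression)
  Rx@0 = +174.1000 N
  Ry@0 = +175.5163 N
  Ry@2 = -123.8563 N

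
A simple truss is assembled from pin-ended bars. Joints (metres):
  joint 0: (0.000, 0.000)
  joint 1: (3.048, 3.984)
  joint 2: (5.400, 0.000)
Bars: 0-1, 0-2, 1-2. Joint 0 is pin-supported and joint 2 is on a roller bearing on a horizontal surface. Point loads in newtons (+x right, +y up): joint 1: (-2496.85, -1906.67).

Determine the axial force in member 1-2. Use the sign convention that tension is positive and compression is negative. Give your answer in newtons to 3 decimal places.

N=3 nodes, M=3 members, R=3 reactions → 2N=6, M+R=6
member 0 (0-1): L=5.0162, (cx,cy)=(0.6076,0.7942)
member 1 (0-2): L=5.4000, (cx,cy)=(1.0000,0.0000)
member 2 (1-2): L=4.6265, (cx,cy)=(0.5084,-0.8611)
solve A·x = −loads:
  F[0-1] = -3365.0303 N (compression)
  F[0-2] = -452.1644 N (compression)
  F[1-2] = +889.4226 N (tension)
  Rx@0 = +2496.8500 N
  Ry@0 = +2672.5812 N
  Ry@2 = -765.9112 N

889.423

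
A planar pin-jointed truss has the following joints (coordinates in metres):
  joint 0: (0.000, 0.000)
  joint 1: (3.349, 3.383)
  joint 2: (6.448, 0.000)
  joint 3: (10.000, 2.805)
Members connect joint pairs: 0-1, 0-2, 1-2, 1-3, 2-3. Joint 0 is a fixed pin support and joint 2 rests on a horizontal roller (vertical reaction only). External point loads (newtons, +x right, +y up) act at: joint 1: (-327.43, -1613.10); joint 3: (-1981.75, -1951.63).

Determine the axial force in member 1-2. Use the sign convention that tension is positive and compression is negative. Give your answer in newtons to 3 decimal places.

N=4 nodes, M=5 members, R=3 reactions → 2N=8, M+R=8
member 0 (0-1): L=4.7603, (cx,cy)=(0.7035,0.7107)
member 1 (0-2): L=6.4480, (cx,cy)=(1.0000,0.0000)
member 2 (1-2): L=4.5879, (cx,cy)=(0.6755,-0.7374)
member 3 (1-3): L=6.6761, (cx,cy)=(0.9962,-0.0866)
member 4 (2-3): L=4.5260, (cx,cy)=(0.7848,0.6198)
solve A·x = −loads:
  F[0-1] = -1032.9343 N (compression)
  F[0-2] = -1582.4833 N (compression)
  F[1-2] = -1244.0762 N (compression)
  F[1-3] = +442.7416 N (tension)
  F[2-3] = -3087.2013 N (compression)
  Rx@0 = +2309.1800 N
  Ry@0 = +734.0744 N
  Ry@2 = +2830.6556 N

-1244.076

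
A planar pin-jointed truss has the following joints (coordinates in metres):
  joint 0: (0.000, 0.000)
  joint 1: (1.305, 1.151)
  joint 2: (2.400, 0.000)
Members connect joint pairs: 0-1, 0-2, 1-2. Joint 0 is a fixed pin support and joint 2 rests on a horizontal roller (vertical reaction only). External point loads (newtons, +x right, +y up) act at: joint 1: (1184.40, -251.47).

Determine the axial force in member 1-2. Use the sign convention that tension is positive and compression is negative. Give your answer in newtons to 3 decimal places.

-972.731

N=3 nodes, M=3 members, R=3 reactions → 2N=6, M+R=6
member 0 (0-1): L=1.7401, (cx,cy)=(0.7500,0.6615)
member 1 (0-2): L=2.4000, (cx,cy)=(1.0000,0.0000)
member 2 (1-2): L=1.5887, (cx,cy)=(0.6893,-0.7245)
solve A·x = −loads:
  F[0-1] = +685.2701 N (tension)
  F[0-2] = +670.4666 N (tension)
  F[1-2] = -972.7310 N (compression)
  Rx@0 = -1184.4000 N
  Ry@0 = -453.2853 N
  Ry@2 = +704.7553 N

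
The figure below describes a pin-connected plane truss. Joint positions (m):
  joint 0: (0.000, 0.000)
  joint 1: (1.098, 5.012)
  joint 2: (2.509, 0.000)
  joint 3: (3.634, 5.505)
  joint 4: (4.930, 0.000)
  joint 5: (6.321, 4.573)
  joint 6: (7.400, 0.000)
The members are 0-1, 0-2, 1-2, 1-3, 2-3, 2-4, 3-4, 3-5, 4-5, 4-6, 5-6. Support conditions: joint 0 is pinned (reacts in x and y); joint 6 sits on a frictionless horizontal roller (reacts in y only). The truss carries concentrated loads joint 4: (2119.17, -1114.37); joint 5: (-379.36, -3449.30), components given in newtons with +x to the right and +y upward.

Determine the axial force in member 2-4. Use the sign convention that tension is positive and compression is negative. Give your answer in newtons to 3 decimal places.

N=7 nodes, M=11 members, R=3 reactions → 2N=14, M+R=14
member 0 (0-1): L=5.1309, (cx,cy)=(0.2140,0.9768)
member 1 (0-2): L=2.5090, (cx,cy)=(1.0000,0.0000)
member 2 (1-2): L=5.2068, (cx,cy)=(0.2710,-0.9626)
member 3 (1-3): L=2.5835, (cx,cy)=(0.9816,0.1908)
member 4 (2-3): L=5.6188, (cx,cy)=(0.2002,0.9798)
member 5 (2-4): L=2.4210, (cx,cy)=(1.0000,0.0000)
member 6 (3-4): L=5.6555, (cx,cy)=(0.2292,-0.9734)
member 7 (3-5): L=2.8440, (cx,cy)=(0.9448,-0.3277)
member 8 (4-5): L=4.7799, (cx,cy)=(0.2910,0.9567)
member 9 (4-6): L=2.4700, (cx,cy)=(1.0000,0.0000)
member 10 (5-6): L=4.6986, (cx,cy)=(0.2296,-0.9733)
solve A·x = −loads:
  F[0-1] = -1135.6466 N (compression)
  F[0-2] = +1982.8374 N (tension)
  F[1-2] = +1046.1266 N (tension)
  F[1-3] = -536.3742 N (compression)
  F[2-3] = -1027.7949 N (compression)
  F[2-4] = +2472.1142 N (tension)
  F[3-4] = +1525.1530 N (tension)
  F[3-5] = -1145.0321 N (compression)
  F[4-5] = -386.9449 N (compression)
  F[4-6] = +815.0501 N (tension)
  F[5-6] = -3549.1852 N (compression)
  Rx@0 = -1739.8100 N
  Ry@0 = +1109.3381 N
  Ry@6 = +3454.3319 N

2472.114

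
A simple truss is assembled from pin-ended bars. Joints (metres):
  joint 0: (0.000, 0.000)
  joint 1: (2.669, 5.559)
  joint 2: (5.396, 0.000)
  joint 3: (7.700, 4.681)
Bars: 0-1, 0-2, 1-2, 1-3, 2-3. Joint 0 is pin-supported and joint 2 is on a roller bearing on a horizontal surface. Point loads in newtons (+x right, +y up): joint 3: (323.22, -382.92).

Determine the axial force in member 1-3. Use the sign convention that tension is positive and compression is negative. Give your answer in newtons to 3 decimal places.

478.339

N=4 nodes, M=5 members, R=3 reactions → 2N=8, M+R=8
member 0 (0-1): L=6.1665, (cx,cy)=(0.4328,0.9015)
member 1 (0-2): L=5.3960, (cx,cy)=(1.0000,0.0000)
member 2 (1-2): L=6.1919, (cx,cy)=(0.4404,-0.8978)
member 3 (1-3): L=5.1070, (cx,cy)=(0.9851,-0.1719)
member 4 (2-3): L=5.2173, (cx,cy)=(0.4416,0.8972)
solve A·x = −loads:
  F[0-1] = +492.4034 N (tension)
  F[0-2] = +110.0976 N (tension)
  F[1-2] = -586.0235 N (compression)
  F[1-3] = +478.3395 N (tension)
  F[2-3] = -335.1331 N (compression)
  Rx@0 = -323.2200 N
  Ry@0 = -443.8919 N
  Ry@2 = +826.8119 N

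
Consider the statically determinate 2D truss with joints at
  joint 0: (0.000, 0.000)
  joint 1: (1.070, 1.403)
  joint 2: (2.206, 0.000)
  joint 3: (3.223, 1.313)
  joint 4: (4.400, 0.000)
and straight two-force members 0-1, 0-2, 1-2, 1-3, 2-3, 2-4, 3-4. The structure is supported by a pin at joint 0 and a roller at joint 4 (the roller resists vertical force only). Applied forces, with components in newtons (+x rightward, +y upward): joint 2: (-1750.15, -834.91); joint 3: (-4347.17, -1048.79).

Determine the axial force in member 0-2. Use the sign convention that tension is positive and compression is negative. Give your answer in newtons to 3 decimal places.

N=5 nodes, M=7 members, R=3 reactions → 2N=10, M+R=10
member 0 (0-1): L=1.7645, (cx,cy)=(0.6064,0.7951)
member 1 (0-2): L=2.2060, (cx,cy)=(1.0000,0.0000)
member 2 (1-2): L=1.8052, (cx,cy)=(0.6293,-0.7772)
member 3 (1-3): L=2.1549, (cx,cy)=(0.9991,-0.0418)
member 4 (2-3): L=1.6608, (cx,cy)=(0.6124,0.7906)
member 5 (2-4): L=2.1940, (cx,cy)=(1.0000,0.0000)
member 6 (3-4): L=1.7633, (cx,cy)=(0.6675,-0.7446)
solve A·x = −loads:
  F[0-1] = -2507.8468 N (compression)
  F[0-2] = -4576.5145 N (compression)
  F[1-2] = +2740.3699 N (tension)
  F[1-3] = -3248.0938 N (compression)
  F[2-3] = -1637.8447 N (compression)
  F[2-4] = -98.9674 N (compression)
  F[3-4] = +148.2678 N (tension)
  Rx@0 = +6097.3200 N
  Ry@0 = +1994.1029 N
  Ry@4 = -110.4029 N

-4576.515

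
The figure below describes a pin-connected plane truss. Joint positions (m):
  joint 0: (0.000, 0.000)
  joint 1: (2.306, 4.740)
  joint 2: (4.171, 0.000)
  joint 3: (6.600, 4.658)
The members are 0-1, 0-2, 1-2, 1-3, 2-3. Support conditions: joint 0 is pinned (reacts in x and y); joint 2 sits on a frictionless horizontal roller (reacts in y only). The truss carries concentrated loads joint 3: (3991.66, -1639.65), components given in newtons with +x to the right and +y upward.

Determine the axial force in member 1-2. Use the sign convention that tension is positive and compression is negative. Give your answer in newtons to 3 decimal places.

N=4 nodes, M=5 members, R=3 reactions → 2N=8, M+R=8
member 0 (0-1): L=5.2712, (cx,cy)=(0.4375,0.8992)
member 1 (0-2): L=4.1710, (cx,cy)=(1.0000,0.0000)
member 2 (1-2): L=5.0937, (cx,cy)=(0.3661,-0.9306)
member 3 (1-3): L=4.2948, (cx,cy)=(0.9998,-0.0191)
member 4 (2-3): L=5.2533, (cx,cy)=(0.4624,0.8867)
solve A·x = −loads:
  F[0-1] = +6019.1180 N (tension)
  F[0-2] = +1358.4523 N (tension)
  F[1-2] = -5914.9510 N (compression)
  F[1-3] = +4799.7724 N (tension)
  F[2-3] = -1745.8413 N (compression)
  Rx@0 = -3991.6600 N
  Ry@0 = -5412.5778 N
  Ry@2 = +7052.2278 N

-5914.951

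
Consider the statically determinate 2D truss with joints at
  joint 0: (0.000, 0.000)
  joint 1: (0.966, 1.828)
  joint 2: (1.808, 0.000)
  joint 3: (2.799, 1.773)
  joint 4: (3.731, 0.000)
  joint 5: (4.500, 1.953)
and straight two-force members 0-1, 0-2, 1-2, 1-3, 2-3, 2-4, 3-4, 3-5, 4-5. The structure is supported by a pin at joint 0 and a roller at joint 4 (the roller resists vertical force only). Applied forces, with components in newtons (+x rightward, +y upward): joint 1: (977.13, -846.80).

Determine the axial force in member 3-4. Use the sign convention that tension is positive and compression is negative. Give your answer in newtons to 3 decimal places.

N=6 nodes, M=9 members, R=3 reactions → 2N=12, M+R=12
member 0 (0-1): L=2.0675, (cx,cy)=(0.4672,0.8841)
member 1 (0-2): L=1.8080, (cx,cy)=(1.0000,0.0000)
member 2 (1-2): L=2.0126, (cx,cy)=(0.4184,-0.9083)
member 3 (1-3): L=1.8338, (cx,cy)=(0.9996,-0.0300)
member 4 (2-3): L=2.0312, (cx,cy)=(0.4879,0.8729)
member 5 (2-4): L=1.9230, (cx,cy)=(1.0000,0.0000)
member 6 (3-4): L=2.0030, (cx,cy)=(0.4653,-0.8852)
member 7 (3-5): L=1.7105, (cx,cy)=(0.9944,0.1052)
member 8 (4-5): L=2.0989, (cx,cy)=(0.3664,0.9305)
solve A·x = −loads:
  F[0-1] = -168.3098 N (compression)
  F[0-2] = +1055.7679 N (tension)
  F[1-2] = -743.8790 N (compression)
  F[1-3] = -744.8901 N (compression)
  F[2-3] = +774.0285 N (tension)
  F[2-4] = +366.9076 N (tension)
  F[3-4] = -788.5505 N (compression)
  F[3-5] = -0.0000 N (compression)
  F[4-5] = +0.0000 N (tension)
  Rx@0 = -977.1300 N
  Ry@0 = +148.8095 N
  Ry@4 = +697.9905 N

-788.550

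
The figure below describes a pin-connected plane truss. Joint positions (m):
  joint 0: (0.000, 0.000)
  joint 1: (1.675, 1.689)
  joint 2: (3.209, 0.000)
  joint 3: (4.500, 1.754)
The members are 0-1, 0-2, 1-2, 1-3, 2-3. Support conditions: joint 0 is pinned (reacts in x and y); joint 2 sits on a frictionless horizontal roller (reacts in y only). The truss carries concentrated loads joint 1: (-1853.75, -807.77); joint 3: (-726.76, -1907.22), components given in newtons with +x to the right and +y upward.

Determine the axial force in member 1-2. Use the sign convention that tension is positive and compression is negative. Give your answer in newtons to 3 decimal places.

N=4 nodes, M=5 members, R=3 reactions → 2N=8, M+R=8
member 0 (0-1): L=2.3787, (cx,cy)=(0.7042,0.7100)
member 1 (0-2): L=3.2090, (cx,cy)=(1.0000,0.0000)
member 2 (1-2): L=2.2816, (cx,cy)=(0.6723,-0.7403)
member 3 (1-3): L=2.8257, (cx,cy)=(0.9997,0.0230)
member 4 (2-3): L=2.1779, (cx,cy)=(0.5928,0.8054)
solve A·x = −loads:
  F[0-1] = -1396.7865 N (compression)
  F[0-2] = -1596.9517 N (compression)
  F[1-2] = +269.9801 N (tension)
  F[1-3] = +688.8600 N (tension)
  F[2-3] = -2387.8119 N (compression)
  Rx@0 = +2580.5100 N
  Ry@0 = +991.7790 N
  Ry@2 = +1723.2110 N

269.980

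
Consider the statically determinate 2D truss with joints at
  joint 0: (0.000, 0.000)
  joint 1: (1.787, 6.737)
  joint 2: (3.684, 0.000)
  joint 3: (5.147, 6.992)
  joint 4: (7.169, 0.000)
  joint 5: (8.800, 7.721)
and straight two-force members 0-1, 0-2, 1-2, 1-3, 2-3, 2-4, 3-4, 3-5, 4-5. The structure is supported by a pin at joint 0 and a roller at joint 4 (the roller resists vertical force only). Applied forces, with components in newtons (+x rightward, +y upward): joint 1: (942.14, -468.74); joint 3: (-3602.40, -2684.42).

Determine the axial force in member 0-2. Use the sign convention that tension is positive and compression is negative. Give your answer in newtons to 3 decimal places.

N=6 nodes, M=9 members, R=3 reactions → 2N=12, M+R=12
member 0 (0-1): L=6.9700, (cx,cy)=(0.2564,0.9666)
member 1 (0-2): L=3.6840, (cx,cy)=(1.0000,0.0000)
member 2 (1-2): L=6.9990, (cx,cy)=(0.2710,-0.9626)
member 3 (1-3): L=3.3697, (cx,cy)=(0.9971,0.0757)
member 4 (2-3): L=7.1434, (cx,cy)=(0.2048,0.9788)
member 5 (2-4): L=3.4850, (cx,cy)=(1.0000,0.0000)
member 6 (3-4): L=7.2785, (cx,cy)=(0.2778,-0.9606)
member 7 (3-5): L=3.7250, (cx,cy)=(0.9807,0.1957)
member 8 (4-5): L=7.8914, (cx,cy)=(0.2067,0.9784)
solve A·x = −loads:
  F[0-1] = -3866.3582 N (compression)
  F[0-2] = -1668.9820 N (compression)
  F[1-2] = +3175.1904 N (tension)
  F[1-3] = -2802.0544 N (compression)
  F[2-3] = -3122.5256 N (compression)
  F[2-4] = -168.8751 N (compression)
  F[3-4] = +607.8917 N (tension)
  F[3-5] = +0.0000 N (tension)
  F[4-5] = +0.0000 N (tension)
  Rx@0 = +2660.2600 N
  Ry@0 = +3737.1237 N
  Ry@4 = -583.9637 N

-1668.982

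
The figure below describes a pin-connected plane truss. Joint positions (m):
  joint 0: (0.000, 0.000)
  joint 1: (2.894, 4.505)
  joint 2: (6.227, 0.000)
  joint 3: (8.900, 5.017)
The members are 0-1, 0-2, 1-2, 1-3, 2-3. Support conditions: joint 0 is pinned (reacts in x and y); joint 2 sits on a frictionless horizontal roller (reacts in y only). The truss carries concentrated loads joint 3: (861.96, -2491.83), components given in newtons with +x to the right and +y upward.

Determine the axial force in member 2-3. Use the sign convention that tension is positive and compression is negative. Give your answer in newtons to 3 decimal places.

N=4 nodes, M=5 members, R=3 reactions → 2N=8, M+R=8
member 0 (0-1): L=5.3545, (cx,cy)=(0.5405,0.8414)
member 1 (0-2): L=6.2270, (cx,cy)=(1.0000,0.0000)
member 2 (1-2): L=5.6039, (cx,cy)=(0.5948,-0.8039)
member 3 (1-3): L=6.0278, (cx,cy)=(0.9964,0.0849)
member 4 (2-3): L=5.6846, (cx,cy)=(0.4702,0.8826)
solve A·x = −loads:
  F[0-1] = +2096.7506 N (tension)
  F[0-2] = -271.2998 N (compression)
  F[1-2] = -1951.1986 N (compression)
  F[1-3] = +2302.0787 N (tension)
  F[2-3] = -3044.9957 N (compression)
  Rx@0 = -861.9600 N
  Ry@0 = -1764.1103 N
  Ry@2 = +4255.9403 N

-3044.996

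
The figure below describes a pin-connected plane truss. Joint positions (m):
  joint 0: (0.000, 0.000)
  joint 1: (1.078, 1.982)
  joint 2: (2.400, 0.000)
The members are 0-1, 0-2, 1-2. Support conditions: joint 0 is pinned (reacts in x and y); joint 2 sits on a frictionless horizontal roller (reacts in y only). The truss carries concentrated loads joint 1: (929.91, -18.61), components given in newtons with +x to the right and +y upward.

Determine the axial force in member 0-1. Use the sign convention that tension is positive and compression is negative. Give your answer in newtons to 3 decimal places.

N=3 nodes, M=3 members, R=3 reactions → 2N=6, M+R=6
member 0 (0-1): L=2.2562, (cx,cy)=(0.4778,0.8785)
member 1 (0-2): L=2.4000, (cx,cy)=(1.0000,0.0000)
member 2 (1-2): L=2.3824, (cx,cy)=(0.5549,-0.8319)
solve A·x = −loads:
  F[0-1] = +862.5211 N (tension)
  F[0-2] = +517.8009 N (tension)
  F[1-2] = -933.1530 N (compression)
  Rx@0 = -929.9100 N
  Ry@0 = -757.6997 N
  Ry@2 = +776.3097 N

862.521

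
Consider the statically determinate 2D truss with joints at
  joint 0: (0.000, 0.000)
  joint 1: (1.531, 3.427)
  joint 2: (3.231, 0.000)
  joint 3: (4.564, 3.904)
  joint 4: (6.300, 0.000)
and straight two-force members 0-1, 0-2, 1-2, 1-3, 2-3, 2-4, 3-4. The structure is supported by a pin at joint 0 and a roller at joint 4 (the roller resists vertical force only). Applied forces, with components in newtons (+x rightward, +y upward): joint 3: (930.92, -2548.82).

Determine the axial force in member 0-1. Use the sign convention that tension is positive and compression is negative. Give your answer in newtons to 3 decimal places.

N=5 nodes, M=7 members, R=3 reactions → 2N=10, M+R=10
member 0 (0-1): L=3.7534, (cx,cy)=(0.4079,0.9130)
member 1 (0-2): L=3.2310, (cx,cy)=(1.0000,0.0000)
member 2 (1-2): L=3.8255, (cx,cy)=(0.4444,-0.8958)
member 3 (1-3): L=3.0703, (cx,cy)=(0.9879,0.1554)
member 4 (2-3): L=4.1253, (cx,cy)=(0.3231,0.9464)
member 5 (2-4): L=3.0690, (cx,cy)=(1.0000,0.0000)
member 6 (3-4): L=4.2726, (cx,cy)=(0.4063,-0.9137)
solve A·x = −loads:
  F[0-1] = -137.4179 N (compression)
  F[0-2] = +986.9718 N (tension)
  F[1-2] = +120.7917 N (tension)
  F[1-3] = -111.0789 N (compression)
  F[2-3] = -114.3433 N (compression)
  F[2-4] = +1077.5977 N (tension)
  F[3-4] = -2652.1422 N (compression)
  Rx@0 = -930.9200 N
  Ry@0 = +125.4666 N
  Ry@4 = +2423.3534 N

-137.418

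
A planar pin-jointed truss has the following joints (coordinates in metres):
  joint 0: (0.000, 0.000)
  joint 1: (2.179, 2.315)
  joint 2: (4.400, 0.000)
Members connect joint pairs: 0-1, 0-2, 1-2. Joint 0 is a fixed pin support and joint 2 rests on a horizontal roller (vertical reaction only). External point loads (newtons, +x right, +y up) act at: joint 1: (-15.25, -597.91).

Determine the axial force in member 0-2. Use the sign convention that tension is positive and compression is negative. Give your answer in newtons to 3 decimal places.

276.380

N=3 nodes, M=3 members, R=3 reactions → 2N=6, M+R=6
member 0 (0-1): L=3.1792, (cx,cy)=(0.6854,0.7282)
member 1 (0-2): L=4.4000, (cx,cy)=(1.0000,0.0000)
member 2 (1-2): L=3.2081, (cx,cy)=(0.6923,-0.7216)
solve A·x = −loads:
  F[0-1] = -425.4930 N (compression)
  F[0-2] = +276.3804 N (tension)
  F[1-2] = -399.2179 N (compression)
  Rx@0 = +15.2500 N
  Ry@0 = +309.8322 N
  Ry@2 = +288.0778 N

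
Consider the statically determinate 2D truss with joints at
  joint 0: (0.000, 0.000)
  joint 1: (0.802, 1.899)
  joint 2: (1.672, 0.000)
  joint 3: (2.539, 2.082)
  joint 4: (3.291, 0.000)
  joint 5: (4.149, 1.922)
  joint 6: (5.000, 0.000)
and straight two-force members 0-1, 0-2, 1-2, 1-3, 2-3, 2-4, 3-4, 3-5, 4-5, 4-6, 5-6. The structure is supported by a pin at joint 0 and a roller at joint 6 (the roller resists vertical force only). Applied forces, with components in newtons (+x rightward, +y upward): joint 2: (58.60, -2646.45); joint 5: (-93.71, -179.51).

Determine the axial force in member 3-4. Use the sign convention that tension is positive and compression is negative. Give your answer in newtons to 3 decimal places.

N=7 nodes, M=11 members, R=3 reactions → 2N=14, M+R=14
member 0 (0-1): L=2.0614, (cx,cy)=(0.3891,0.9212)
member 1 (0-2): L=1.6720, (cx,cy)=(1.0000,0.0000)
member 2 (1-2): L=2.0888, (cx,cy)=(0.4165,-0.9091)
member 3 (1-3): L=1.7466, (cx,cy)=(0.9945,0.1048)
member 4 (2-3): L=2.2553, (cx,cy)=(0.3844,0.9232)
member 5 (2-4): L=1.6190, (cx,cy)=(1.0000,0.0000)
member 6 (3-4): L=2.2136, (cx,cy)=(0.3397,-0.9405)
member 7 (3-5): L=1.6179, (cx,cy)=(0.9951,-0.0989)
member 8 (4-5): L=2.1048, (cx,cy)=(0.4076,0.9131)
member 9 (4-6): L=1.7090, (cx,cy)=(1.0000,0.0000)
member 10 (5-6): L=2.1020, (cx,cy)=(0.4049,-0.9144)
solve A·x = −loads:
  F[0-1] = -1984.3926 N (compression)
  F[0-2] = +736.9266 N (tension)
  F[1-2] = +1832.8332 N (tension)
  F[1-3] = -1543.9210 N (compression)
  F[2-3] = +1061.7508 N (tension)
  F[2-4] = +1033.5482 N (tension)
  F[3-4] = -778.9988 N (compression)
  F[3-5] = -866.8729 N (compression)
  F[4-5] = +802.3613 N (tension)
  F[4-6] = +441.8417 N (tension)
  F[5-6] = -1091.3500 N (compression)
  Rx@0 = +35.1100 N
  Ry@0 = +1828.0518 N
  Ry@6 = +997.9082 N

-778.999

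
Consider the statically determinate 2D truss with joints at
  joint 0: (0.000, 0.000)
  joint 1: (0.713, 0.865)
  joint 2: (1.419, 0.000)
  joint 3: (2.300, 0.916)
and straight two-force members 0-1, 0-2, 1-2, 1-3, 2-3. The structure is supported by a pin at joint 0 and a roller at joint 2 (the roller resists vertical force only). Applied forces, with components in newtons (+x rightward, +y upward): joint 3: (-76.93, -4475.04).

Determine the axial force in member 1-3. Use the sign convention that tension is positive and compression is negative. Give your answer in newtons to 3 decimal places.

N=4 nodes, M=5 members, R=3 reactions → 2N=8, M+R=8
member 0 (0-1): L=1.1210, (cx,cy)=(0.6361,0.7716)
member 1 (0-2): L=1.4190, (cx,cy)=(1.0000,0.0000)
member 2 (1-2): L=1.1165, (cx,cy)=(0.6323,-0.7747)
member 3 (1-3): L=1.5878, (cx,cy)=(0.9995,0.0321)
member 4 (2-3): L=1.2709, (cx,cy)=(0.6932,0.7207)
solve A·x = −loads:
  F[0-1] = +3536.2185 N (tension)
  F[0-2] = -2326.1458 N (compression)
  F[1-2] = -3341.2758 N (compression)
  F[1-3] = +4364.1920 N (tension)
  F[2-3] = -6403.4198 N (compression)
  Rx@0 = +76.9300 N
  Ry@0 = -2728.7120 N
  Ry@2 = +7203.7520 N

4364.192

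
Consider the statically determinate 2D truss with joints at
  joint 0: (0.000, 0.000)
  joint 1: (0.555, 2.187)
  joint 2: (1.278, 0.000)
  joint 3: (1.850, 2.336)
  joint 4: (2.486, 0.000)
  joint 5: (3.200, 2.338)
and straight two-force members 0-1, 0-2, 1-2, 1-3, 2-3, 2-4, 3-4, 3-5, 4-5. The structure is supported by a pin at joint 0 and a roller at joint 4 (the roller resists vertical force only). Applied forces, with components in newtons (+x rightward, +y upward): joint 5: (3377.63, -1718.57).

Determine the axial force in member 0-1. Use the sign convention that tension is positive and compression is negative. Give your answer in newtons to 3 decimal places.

N=6 nodes, M=9 members, R=3 reactions → 2N=12, M+R=12
member 0 (0-1): L=2.2563, (cx,cy)=(0.2460,0.9693)
member 1 (0-2): L=1.2780, (cx,cy)=(1.0000,0.0000)
member 2 (1-2): L=2.3034, (cx,cy)=(0.3139,-0.9495)
member 3 (1-3): L=1.3035, (cx,cy)=(0.9934,0.1143)
member 4 (2-3): L=2.4050, (cx,cy)=(0.2378,0.9713)
member 5 (2-4): L=1.2080, (cx,cy)=(1.0000,0.0000)
member 6 (3-4): L=2.4210, (cx,cy)=(0.2627,-0.9649)
member 7 (3-5): L=1.3500, (cx,cy)=(1.0000,0.0015)
member 8 (4-5): L=2.4446, (cx,cy)=(0.2921,0.9564)
solve A·x = −loads:
  F[0-1] = +3786.4712 N (tension)
  F[0-2] = +2446.2512 N (tension)
  F[1-2] = -3615.1160 N (compression)
  F[1-3] = +2079.7312 N (tension)
  F[2-3] = +3533.8171 N (tension)
  F[2-4] = +471.0583 N (tension)
  F[3-4] = -3797.7355 N (compression)
  F[3-5] = +3904.2334 N (tension)
  F[4-5] = -1802.9707 N (compression)
  Rx@0 = -3377.6300 N
  Ry@0 = -3670.1359 N
  Ry@4 = +5388.7059 N

3786.471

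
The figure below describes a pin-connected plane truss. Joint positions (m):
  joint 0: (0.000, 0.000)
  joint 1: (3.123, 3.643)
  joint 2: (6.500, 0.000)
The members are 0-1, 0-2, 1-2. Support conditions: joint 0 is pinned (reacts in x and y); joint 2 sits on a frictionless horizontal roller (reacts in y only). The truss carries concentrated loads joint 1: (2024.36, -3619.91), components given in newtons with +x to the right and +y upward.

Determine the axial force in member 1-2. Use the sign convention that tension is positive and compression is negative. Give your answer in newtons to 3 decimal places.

-3918.606

N=3 nodes, M=3 members, R=3 reactions → 2N=6, M+R=6
member 0 (0-1): L=4.7984, (cx,cy)=(0.6508,0.7592)
member 1 (0-2): L=6.5000, (cx,cy)=(1.0000,0.0000)
member 2 (1-2): L=4.9675, (cx,cy)=(0.6798,-0.7334)
solve A·x = −loads:
  F[0-1] = -982.7375 N (compression)
  F[0-2] = +2663.9677 N (tension)
  F[1-2] = -3918.6056 N (compression)
  Rx@0 = -2024.3600 N
  Ry@0 = +746.1066 N
  Ry@2 = +2873.8034 N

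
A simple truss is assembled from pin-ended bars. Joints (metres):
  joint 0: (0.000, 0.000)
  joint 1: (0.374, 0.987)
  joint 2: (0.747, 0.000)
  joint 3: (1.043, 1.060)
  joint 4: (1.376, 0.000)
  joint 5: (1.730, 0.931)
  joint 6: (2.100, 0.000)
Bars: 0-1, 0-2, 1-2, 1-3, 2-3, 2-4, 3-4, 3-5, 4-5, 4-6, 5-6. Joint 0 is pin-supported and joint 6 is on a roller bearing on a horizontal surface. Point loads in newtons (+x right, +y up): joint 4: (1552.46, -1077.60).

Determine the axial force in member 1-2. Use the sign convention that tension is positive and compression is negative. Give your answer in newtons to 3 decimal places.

365.660

N=7 nodes, M=11 members, R=3 reactions → 2N=14, M+R=14
member 0 (0-1): L=1.0555, (cx,cy)=(0.3543,0.9351)
member 1 (0-2): L=0.7470, (cx,cy)=(1.0000,0.0000)
member 2 (1-2): L=1.0551, (cx,cy)=(0.3535,-0.9354)
member 3 (1-3): L=0.6730, (cx,cy)=(0.9941,0.1085)
member 4 (2-3): L=1.1006, (cx,cy)=(0.2690,0.9632)
member 5 (2-4): L=0.6290, (cx,cy)=(1.0000,0.0000)
member 6 (3-4): L=1.1111, (cx,cy)=(0.2997,-0.9540)
member 7 (3-5): L=0.6990, (cx,cy)=(0.9828,-0.1845)
member 8 (4-5): L=0.9960, (cx,cy)=(0.3554,0.9347)
member 9 (4-6): L=0.7240, (cx,cy)=(1.0000,0.0000)
member 10 (5-6): L=1.0018, (cx,cy)=(0.3693,-0.9293)
solve A·x = −loads:
  F[0-1] = -397.2931 N (compression)
  F[0-2] = +1693.2369 N (tension)
  F[1-2] = +365.6595 N (tension)
  F[1-3] = -271.6445 N (compression)
  F[2-3] = -355.1348 N (compression)
  F[2-4] = +1918.0172 N (tension)
  F[3-4] = +490.2875 N (tension)
  F[3-5] = -521.4578 N (compression)
  F[4-5] = +652.4490 N (tension)
  F[4-6] = +280.6136 N (tension)
  F[5-6] = -759.8022 N (compression)
  Rx@0 = -1552.4600 N
  Ry@0 = +371.5154 N
  Ry@6 = +706.0846 N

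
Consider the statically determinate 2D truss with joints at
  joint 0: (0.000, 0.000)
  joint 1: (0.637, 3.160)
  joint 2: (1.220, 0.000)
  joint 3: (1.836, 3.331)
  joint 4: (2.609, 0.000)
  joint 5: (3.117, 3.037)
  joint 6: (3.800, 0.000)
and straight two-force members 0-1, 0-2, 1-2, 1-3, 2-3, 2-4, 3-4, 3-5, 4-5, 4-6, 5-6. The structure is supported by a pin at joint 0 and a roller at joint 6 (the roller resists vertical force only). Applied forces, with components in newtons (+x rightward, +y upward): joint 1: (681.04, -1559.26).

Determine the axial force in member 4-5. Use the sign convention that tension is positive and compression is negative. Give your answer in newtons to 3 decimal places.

N=7 nodes, M=11 members, R=3 reactions → 2N=14, M+R=14
member 0 (0-1): L=3.2236, (cx,cy)=(0.1976,0.9803)
member 1 (0-2): L=1.2200, (cx,cy)=(1.0000,0.0000)
member 2 (1-2): L=3.2133, (cx,cy)=(0.1814,-0.9834)
member 3 (1-3): L=1.2111, (cx,cy)=(0.9900,0.1412)
member 4 (2-3): L=3.3875, (cx,cy)=(0.1818,0.9833)
member 5 (2-4): L=1.3890, (cx,cy)=(1.0000,0.0000)
member 6 (3-4): L=3.4195, (cx,cy)=(0.2261,-0.9741)
member 7 (3-5): L=1.3143, (cx,cy)=(0.9747,-0.2237)
member 8 (4-5): L=3.0792, (cx,cy)=(0.1650,0.9863)
member 9 (4-6): L=1.1910, (cx,cy)=(1.0000,0.0000)
member 10 (5-6): L=3.1129, (cx,cy)=(0.2194,-0.9756)
solve A·x = −loads:
  F[0-1] = -746.2555 N (compression)
  F[0-2] = +828.5056 N (tension)
  F[1-2] = -937.1840 N (compression)
  F[1-3] = -665.1336 N (compression)
  F[2-3] = +937.2570 N (tension)
  F[2-4] = +488.0341 N (tension)
  F[3-4] = -776.0642 N (compression)
  F[3-5] = -320.7279 N (compression)
  F[4-5] = +766.4782 N (tension)
  F[4-6] = +186.1484 N (tension)
  F[5-6] = -848.3933 N (compression)
  Rx@0 = -681.0400 N
  Ry@0 = +731.5403 N
  Ry@6 = +827.7197 N

766.478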